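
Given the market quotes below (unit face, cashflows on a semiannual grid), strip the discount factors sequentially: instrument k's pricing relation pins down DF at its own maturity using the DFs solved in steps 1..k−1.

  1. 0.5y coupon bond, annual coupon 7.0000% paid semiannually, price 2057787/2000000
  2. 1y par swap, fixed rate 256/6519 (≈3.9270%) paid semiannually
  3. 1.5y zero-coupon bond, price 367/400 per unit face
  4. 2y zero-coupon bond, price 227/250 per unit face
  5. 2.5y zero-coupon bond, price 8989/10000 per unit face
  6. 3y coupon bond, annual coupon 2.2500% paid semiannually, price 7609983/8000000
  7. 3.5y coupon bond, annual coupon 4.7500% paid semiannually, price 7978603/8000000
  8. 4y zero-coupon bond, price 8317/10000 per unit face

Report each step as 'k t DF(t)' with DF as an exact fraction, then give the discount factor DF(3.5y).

step 1 [0.5y] bond c/2=7/200: DF=(2057787/2000000 − 7/200·(0))/(1+7/200) = 9941/10000 ≈ 0.994100
step 2 [1y] swap r/2=128/6519: DF=(1 − 128/6519·(0.994100))/(1+128/6519) = 601/625 ≈ 0.961600
step 3 [1.5y] zero: DF = P = 367/400 ≈ 0.917500
step 4 [2y] zero: DF = P = 227/250 ≈ 0.908000
step 5 [2.5y] zero: DF = P = 8989/10000 ≈ 0.898900
step 6 [3y] bond c/2=9/800: DF=(7609983/8000000 − 9/800·(0.994100+0.961600+0.917500+0.908000+0.898900))/(1+9/800) = 4443/5000 ≈ 0.888600
step 7 [3.5y] bond c/2=19/800: DF=(7978603/8000000 − 19/800·(0.994100+0.961600+0.917500+0.908000+0.898900+0.888600))/(1+19/800) = 169/200 ≈ 0.845000
step 8 [4y] zero: DF = P = 8317/10000 ≈ 0.831700

1 1/2 9941/10000
2 1 601/625
3 3/2 367/400
4 2 227/250
5 5/2 8989/10000
6 3 4443/5000
7 7/2 169/200
8 4 8317/10000
DF(3.5y) = 169/200 ≈ 0.845000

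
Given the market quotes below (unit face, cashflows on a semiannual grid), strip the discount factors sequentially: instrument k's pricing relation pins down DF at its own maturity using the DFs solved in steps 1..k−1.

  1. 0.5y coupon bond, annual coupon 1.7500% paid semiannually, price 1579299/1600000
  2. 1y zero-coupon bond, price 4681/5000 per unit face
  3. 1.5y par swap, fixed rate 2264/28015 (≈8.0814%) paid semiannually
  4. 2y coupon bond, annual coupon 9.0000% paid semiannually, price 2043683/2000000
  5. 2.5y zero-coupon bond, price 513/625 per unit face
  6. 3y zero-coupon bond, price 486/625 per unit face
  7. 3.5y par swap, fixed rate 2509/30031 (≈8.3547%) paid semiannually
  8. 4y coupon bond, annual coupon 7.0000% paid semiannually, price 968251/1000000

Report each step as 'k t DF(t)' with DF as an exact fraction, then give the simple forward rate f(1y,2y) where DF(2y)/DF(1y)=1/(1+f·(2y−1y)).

1 1/2 1957/2000
2 1 4681/5000
3 3/2 2217/2500
4 2 2143/2500
5 5/2 513/625
6 3 486/625
7 7/2 7491/10000
8 4 1831/2500
f(1y,2y) = ((4681/5000)/(2143/2500) − 1)/(1) = 395/4286 ≈ 9.2161%

step 1 [0.5y] bond c/2=7/800: DF=(1579299/1600000 − 7/800·(0))/(1+7/800) = 1957/2000 ≈ 0.978500
step 2 [1y] zero: DF = P = 4681/5000 ≈ 0.936200
step 3 [1.5y] swap r/2=1132/28015: DF=(1 − 1132/28015·(0.978500+0.936200))/(1+1132/28015) = 2217/2500 ≈ 0.886800
step 4 [2y] bond c/2=9/200: DF=(2043683/2000000 − 9/200·(0.978500+0.936200+0.886800))/(1+9/200) = 2143/2500 ≈ 0.857200
step 5 [2.5y] zero: DF = P = 513/625 ≈ 0.820800
step 6 [3y] zero: DF = P = 486/625 ≈ 0.777600
step 7 [3.5y] swap r/2=2509/60062: DF=(1 − 2509/60062·(0.978500+0.936200+0.886800+0.857200+0.820800+0.777600))/(1+2509/60062) = 7491/10000 ≈ 0.749100
step 8 [4y] bond c/2=7/200: DF=(968251/1000000 − 7/200·(0.978500+0.936200+0.886800+0.857200+0.820800+0.777600+0.749100))/(1+7/200) = 1831/2500 ≈ 0.732400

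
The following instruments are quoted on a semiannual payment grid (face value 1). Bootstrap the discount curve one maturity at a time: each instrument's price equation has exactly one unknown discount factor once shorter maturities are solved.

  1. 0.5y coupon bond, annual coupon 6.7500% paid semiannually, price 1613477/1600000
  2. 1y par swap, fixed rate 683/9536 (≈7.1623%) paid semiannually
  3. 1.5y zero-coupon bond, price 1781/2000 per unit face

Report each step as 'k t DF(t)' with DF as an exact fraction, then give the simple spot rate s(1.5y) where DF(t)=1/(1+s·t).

step 1 [0.5y] bond c/2=27/800: DF=(1613477/1600000 − 27/800·(0))/(1+27/800) = 1951/2000 ≈ 0.975500
step 2 [1y] swap r/2=683/19072: DF=(1 − 683/19072·(0.975500))/(1+683/19072) = 9317/10000 ≈ 0.931700
step 3 [1.5y] zero: DF = P = 1781/2000 ≈ 0.890500

1 1/2 1951/2000
2 1 9317/10000
3 3/2 1781/2000
s(1.5y) = (1/(1781/2000) − 1)/(3/2) = 146/1781 ≈ 8.1976%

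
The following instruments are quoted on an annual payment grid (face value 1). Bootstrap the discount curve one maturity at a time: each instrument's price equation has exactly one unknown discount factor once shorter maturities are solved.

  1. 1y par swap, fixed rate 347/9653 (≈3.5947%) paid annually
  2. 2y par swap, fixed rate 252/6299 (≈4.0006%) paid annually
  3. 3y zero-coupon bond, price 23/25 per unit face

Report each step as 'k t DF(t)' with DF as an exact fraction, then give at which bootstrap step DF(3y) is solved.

1 1 9653/10000
2 2 2311/2500
3 3 23/25
DF(3y) is solved at step 3

step 1 [1y] swap r/1=347/9653: DF=(1 − 347/9653·(0))/(1+347/9653) = 9653/10000 ≈ 0.965300
step 2 [2y] swap r/1=252/6299: DF=(1 − 252/6299·(0.965300))/(1+252/6299) = 2311/2500 ≈ 0.924400
step 3 [3y] zero: DF = P = 23/25 ≈ 0.920000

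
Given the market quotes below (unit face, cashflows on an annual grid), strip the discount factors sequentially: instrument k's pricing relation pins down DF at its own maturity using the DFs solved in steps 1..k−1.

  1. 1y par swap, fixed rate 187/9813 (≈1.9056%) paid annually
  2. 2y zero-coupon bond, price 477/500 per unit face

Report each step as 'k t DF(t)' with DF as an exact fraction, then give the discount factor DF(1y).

step 1 [1y] swap r/1=187/9813: DF=(1 − 187/9813·(0))/(1+187/9813) = 9813/10000 ≈ 0.981300
step 2 [2y] zero: DF = P = 477/500 ≈ 0.954000

1 1 9813/10000
2 2 477/500
DF(1y) = 9813/10000 ≈ 0.981300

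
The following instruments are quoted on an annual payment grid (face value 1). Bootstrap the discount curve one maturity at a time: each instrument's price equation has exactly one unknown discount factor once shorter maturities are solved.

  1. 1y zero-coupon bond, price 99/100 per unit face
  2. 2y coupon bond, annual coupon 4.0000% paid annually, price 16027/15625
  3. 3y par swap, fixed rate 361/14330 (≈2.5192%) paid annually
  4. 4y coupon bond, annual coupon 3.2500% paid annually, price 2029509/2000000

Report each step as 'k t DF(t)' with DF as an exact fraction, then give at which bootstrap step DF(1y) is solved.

step 1 [1y] zero: DF = P = 99/100 ≈ 0.990000
step 2 [2y] bond c/1=1/25: DF=(16027/15625 − 1/25·(0.990000))/(1+1/25) = 4741/5000 ≈ 0.948200
step 3 [3y] swap r/1=361/14330: DF=(1 − 361/14330·(0.990000+0.948200))/(1+361/14330) = 4639/5000 ≈ 0.927800
step 4 [4y] bond c/1=13/400: DF=(2029509/2000000 − 13/400·(0.990000+0.948200+0.927800))/(1+13/400) = 4463/5000 ≈ 0.892600

1 1 99/100
2 2 4741/5000
3 3 4639/5000
4 4 4463/5000
DF(1y) is solved at step 1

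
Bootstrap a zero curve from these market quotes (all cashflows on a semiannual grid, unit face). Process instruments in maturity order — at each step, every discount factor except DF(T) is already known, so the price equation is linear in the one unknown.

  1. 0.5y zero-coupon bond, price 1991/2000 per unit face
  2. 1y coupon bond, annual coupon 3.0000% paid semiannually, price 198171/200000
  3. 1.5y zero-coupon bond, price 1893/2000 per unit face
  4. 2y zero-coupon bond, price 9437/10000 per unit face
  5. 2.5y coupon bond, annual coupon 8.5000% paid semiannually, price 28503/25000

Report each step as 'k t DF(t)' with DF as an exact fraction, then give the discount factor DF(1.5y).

step 1 [0.5y] zero: DF = P = 1991/2000 ≈ 0.995500
step 2 [1y] bond c/2=3/200: DF=(198171/200000 − 3/200·(0.995500))/(1+3/200) = 1923/2000 ≈ 0.961500
step 3 [1.5y] zero: DF = P = 1893/2000 ≈ 0.946500
step 4 [2y] zero: DF = P = 9437/10000 ≈ 0.943700
step 5 [2.5y] bond c/2=17/400: DF=(28503/25000 − 17/400·(0.995500+0.961500+0.946500+0.943700))/(1+17/400) = 1171/1250 ≈ 0.936800

1 1/2 1991/2000
2 1 1923/2000
3 3/2 1893/2000
4 2 9437/10000
5 5/2 1171/1250
DF(1.5y) = 1893/2000 ≈ 0.946500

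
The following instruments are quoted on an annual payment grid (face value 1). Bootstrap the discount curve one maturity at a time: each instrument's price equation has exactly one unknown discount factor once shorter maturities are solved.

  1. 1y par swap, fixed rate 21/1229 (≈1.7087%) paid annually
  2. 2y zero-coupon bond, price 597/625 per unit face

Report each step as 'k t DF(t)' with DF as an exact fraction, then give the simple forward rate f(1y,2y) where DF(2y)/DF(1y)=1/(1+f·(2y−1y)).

1 1 1229/1250
2 2 597/625
f(1y,2y) = ((1229/1250)/(597/625) − 1)/(1) = 35/1194 ≈ 2.9313%

step 1 [1y] swap r/1=21/1229: DF=(1 − 21/1229·(0))/(1+21/1229) = 1229/1250 ≈ 0.983200
step 2 [2y] zero: DF = P = 597/625 ≈ 0.955200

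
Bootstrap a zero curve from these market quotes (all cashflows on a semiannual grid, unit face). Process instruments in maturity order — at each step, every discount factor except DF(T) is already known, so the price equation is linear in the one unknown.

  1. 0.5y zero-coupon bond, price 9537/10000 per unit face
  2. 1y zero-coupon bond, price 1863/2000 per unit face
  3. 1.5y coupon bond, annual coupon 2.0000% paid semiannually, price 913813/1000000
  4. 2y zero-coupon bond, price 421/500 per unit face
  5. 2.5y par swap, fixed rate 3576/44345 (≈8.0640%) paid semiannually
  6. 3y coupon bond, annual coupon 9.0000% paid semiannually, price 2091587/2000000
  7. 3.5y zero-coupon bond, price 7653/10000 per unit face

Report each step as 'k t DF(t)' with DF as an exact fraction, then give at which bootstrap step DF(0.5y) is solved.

step 1 [0.5y] zero: DF = P = 9537/10000 ≈ 0.953700
step 2 [1y] zero: DF = P = 1863/2000 ≈ 0.931500
step 3 [1.5y] bond c/2=1/100: DF=(913813/1000000 − 1/100·(0.953700+0.931500))/(1+1/100) = 8861/10000 ≈ 0.886100
step 4 [2y] zero: DF = P = 421/500 ≈ 0.842000
step 5 [2.5y] swap r/2=1788/44345: DF=(1 − 1788/44345·(0.953700+0.931500+0.886100+0.842000))/(1+1788/44345) = 2053/2500 ≈ 0.821200
step 6 [3y] bond c/2=9/200: DF=(2091587/2000000 − 9/200·(0.953700+0.931500+0.886100+0.842000+0.821200))/(1+9/200) = 4049/5000 ≈ 0.809800
step 7 [3.5y] zero: DF = P = 7653/10000 ≈ 0.765300

1 1/2 9537/10000
2 1 1863/2000
3 3/2 8861/10000
4 2 421/500
5 5/2 2053/2500
6 3 4049/5000
7 7/2 7653/10000
DF(0.5y) is solved at step 1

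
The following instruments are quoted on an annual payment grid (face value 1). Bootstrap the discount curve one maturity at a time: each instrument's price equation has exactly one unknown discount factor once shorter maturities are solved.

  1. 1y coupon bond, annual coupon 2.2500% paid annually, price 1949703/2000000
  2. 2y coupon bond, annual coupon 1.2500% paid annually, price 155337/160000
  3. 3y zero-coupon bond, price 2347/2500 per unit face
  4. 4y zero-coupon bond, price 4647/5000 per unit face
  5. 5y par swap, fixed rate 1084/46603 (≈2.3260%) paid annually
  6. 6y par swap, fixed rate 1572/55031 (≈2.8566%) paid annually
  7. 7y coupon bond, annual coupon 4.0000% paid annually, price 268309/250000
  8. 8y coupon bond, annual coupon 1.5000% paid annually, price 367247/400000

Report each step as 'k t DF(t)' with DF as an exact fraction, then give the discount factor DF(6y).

step 1 [1y] bond c/1=9/400: DF=(1949703/2000000 − 9/400·(0))/(1+9/400) = 4767/5000 ≈ 0.953400
step 2 [2y] bond c/1=1/80: DF=(155337/160000 − 1/80·(0.953400))/(1+1/80) = 9471/10000 ≈ 0.947100
step 3 [3y] zero: DF = P = 2347/2500 ≈ 0.938800
step 4 [4y] zero: DF = P = 4647/5000 ≈ 0.929400
step 5 [5y] swap r/1=1084/46603: DF=(1 − 1084/46603·(0.953400+0.947100+0.938800+0.929400))/(1+1084/46603) = 2229/2500 ≈ 0.891600
step 6 [6y] swap r/1=1572/55031: DF=(1 − 1572/55031·(0.953400+0.947100+0.938800+0.929400+0.891600))/(1+1572/55031) = 2107/2500 ≈ 0.842800
step 7 [7y] bond c/1=1/25: DF=(268309/250000 − 1/25·(0.953400+0.947100+0.938800+0.929400+0.891600+0.842800))/(1+1/25) = 8203/10000 ≈ 0.820300
step 8 [8y] bond c/1=3/200: DF=(367247/400000 − 3/200·(0.953400+0.947100+0.938800+0.929400+0.891600+0.842800+0.820300))/(1+3/200) = 8111/10000 ≈ 0.811100

1 1 4767/5000
2 2 9471/10000
3 3 2347/2500
4 4 4647/5000
5 5 2229/2500
6 6 2107/2500
7 7 8203/10000
8 8 8111/10000
DF(6y) = 2107/2500 ≈ 0.842800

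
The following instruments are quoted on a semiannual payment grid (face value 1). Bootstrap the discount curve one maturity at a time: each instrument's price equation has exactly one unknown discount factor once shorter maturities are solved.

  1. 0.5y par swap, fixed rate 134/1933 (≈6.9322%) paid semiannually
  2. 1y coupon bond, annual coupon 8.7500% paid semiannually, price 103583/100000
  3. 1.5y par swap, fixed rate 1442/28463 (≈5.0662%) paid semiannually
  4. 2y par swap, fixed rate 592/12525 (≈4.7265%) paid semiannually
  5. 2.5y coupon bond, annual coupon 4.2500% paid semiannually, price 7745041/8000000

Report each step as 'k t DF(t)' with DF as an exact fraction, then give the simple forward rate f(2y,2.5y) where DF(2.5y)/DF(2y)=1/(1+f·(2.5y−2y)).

step 1 [0.5y] swap r/2=67/1933: DF=(1 − 67/1933·(0))/(1+67/1933) = 1933/2000 ≈ 0.966500
step 2 [1y] bond c/2=7/160: DF=(103583/100000 − 7/160·(0.966500))/(1+7/160) = 9519/10000 ≈ 0.951900
step 3 [1.5y] swap r/2=721/28463: DF=(1 − 721/28463·(0.966500+0.951900))/(1+721/28463) = 9279/10000 ≈ 0.927900
step 4 [2y] swap r/2=296/12525: DF=(1 − 296/12525·(0.966500+0.951900+0.927900))/(1+296/12525) = 1139/1250 ≈ 0.911200
step 5 [2.5y] bond c/2=17/800: DF=(7745041/8000000 − 17/800·(0.966500+0.951900+0.927900+0.911200))/(1+17/800) = 4349/5000 ≈ 0.869800

1 1/2 1933/2000
2 1 9519/10000
3 3/2 9279/10000
4 2 1139/1250
5 5/2 4349/5000
f(2y,2.5y) = ((1139/1250)/(4349/5000) − 1)/(1/2) = 414/4349 ≈ 9.5194%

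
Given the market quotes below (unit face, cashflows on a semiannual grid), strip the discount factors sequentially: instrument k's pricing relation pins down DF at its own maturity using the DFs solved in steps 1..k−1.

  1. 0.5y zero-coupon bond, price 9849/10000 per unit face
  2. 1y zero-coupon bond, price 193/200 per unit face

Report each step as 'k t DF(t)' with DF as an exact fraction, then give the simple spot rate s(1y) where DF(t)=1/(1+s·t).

1 1/2 9849/10000
2 1 193/200
s(1y) = (1/(193/200) − 1)/(1) = 7/193 ≈ 3.6269%

step 1 [0.5y] zero: DF = P = 9849/10000 ≈ 0.984900
step 2 [1y] zero: DF = P = 193/200 ≈ 0.965000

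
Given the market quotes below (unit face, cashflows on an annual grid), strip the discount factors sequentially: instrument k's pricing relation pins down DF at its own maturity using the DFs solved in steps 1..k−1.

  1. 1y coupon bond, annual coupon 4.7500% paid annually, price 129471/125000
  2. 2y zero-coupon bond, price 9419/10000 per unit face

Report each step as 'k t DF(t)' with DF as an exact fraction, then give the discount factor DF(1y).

1 1 618/625
2 2 9419/10000
DF(1y) = 618/625 ≈ 0.988800

step 1 [1y] bond c/1=19/400: DF=(129471/125000 − 19/400·(0))/(1+19/400) = 618/625 ≈ 0.988800
step 2 [2y] zero: DF = P = 9419/10000 ≈ 0.941900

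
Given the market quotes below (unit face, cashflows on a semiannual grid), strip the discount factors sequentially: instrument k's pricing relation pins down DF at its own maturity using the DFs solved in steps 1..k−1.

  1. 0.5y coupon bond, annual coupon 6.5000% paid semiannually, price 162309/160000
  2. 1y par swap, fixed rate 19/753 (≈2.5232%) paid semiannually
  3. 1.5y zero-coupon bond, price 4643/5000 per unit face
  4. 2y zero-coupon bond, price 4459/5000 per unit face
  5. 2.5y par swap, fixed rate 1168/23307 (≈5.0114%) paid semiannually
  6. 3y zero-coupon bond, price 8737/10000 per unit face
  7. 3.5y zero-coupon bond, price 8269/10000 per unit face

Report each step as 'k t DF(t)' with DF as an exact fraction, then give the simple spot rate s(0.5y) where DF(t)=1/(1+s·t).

1 1/2 393/400
2 1 9753/10000
3 3/2 4643/5000
4 2 4459/5000
5 5/2 552/625
6 3 8737/10000
7 7/2 8269/10000
s(0.5y) = (1/(393/400) − 1)/(1/2) = 14/393 ≈ 3.5623%

step 1 [0.5y] bond c/2=13/400: DF=(162309/160000 − 13/400·(0))/(1+13/400) = 393/400 ≈ 0.982500
step 2 [1y] swap r/2=19/1506: DF=(1 − 19/1506·(0.982500))/(1+19/1506) = 9753/10000 ≈ 0.975300
step 3 [1.5y] zero: DF = P = 4643/5000 ≈ 0.928600
step 4 [2y] zero: DF = P = 4459/5000 ≈ 0.891800
step 5 [2.5y] swap r/2=584/23307: DF=(1 − 584/23307·(0.982500+0.975300+0.928600+0.891800))/(1+584/23307) = 552/625 ≈ 0.883200
step 6 [3y] zero: DF = P = 8737/10000 ≈ 0.873700
step 7 [3.5y] zero: DF = P = 8269/10000 ≈ 0.826900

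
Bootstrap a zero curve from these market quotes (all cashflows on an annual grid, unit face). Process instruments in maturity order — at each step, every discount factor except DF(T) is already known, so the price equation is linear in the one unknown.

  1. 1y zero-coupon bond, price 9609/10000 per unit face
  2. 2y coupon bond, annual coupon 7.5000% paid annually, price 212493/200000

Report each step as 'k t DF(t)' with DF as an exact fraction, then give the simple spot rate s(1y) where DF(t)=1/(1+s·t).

1 1 9609/10000
2 2 9213/10000
s(1y) = (1/(9609/10000) − 1)/(1) = 391/9609 ≈ 4.0691%

step 1 [1y] zero: DF = P = 9609/10000 ≈ 0.960900
step 2 [2y] bond c/1=3/40: DF=(212493/200000 − 3/40·(0.960900))/(1+3/40) = 9213/10000 ≈ 0.921300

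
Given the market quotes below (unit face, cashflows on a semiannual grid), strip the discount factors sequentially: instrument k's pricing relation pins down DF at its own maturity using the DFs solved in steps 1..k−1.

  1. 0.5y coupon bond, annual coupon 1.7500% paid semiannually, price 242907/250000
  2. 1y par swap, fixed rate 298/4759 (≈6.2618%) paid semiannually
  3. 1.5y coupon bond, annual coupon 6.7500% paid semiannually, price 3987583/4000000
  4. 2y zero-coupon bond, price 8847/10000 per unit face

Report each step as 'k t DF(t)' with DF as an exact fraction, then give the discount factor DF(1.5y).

step 1 [0.5y] bond c/2=7/800: DF=(242907/250000 − 7/800·(0))/(1+7/800) = 602/625 ≈ 0.963200
step 2 [1y] swap r/2=149/4759: DF=(1 − 149/4759·(0.963200))/(1+149/4759) = 2351/2500 ≈ 0.940400
step 3 [1.5y] bond c/2=27/800: DF=(3987583/4000000 − 27/800·(0.963200+0.940400))/(1+27/800) = 4511/5000 ≈ 0.902200
step 4 [2y] zero: DF = P = 8847/10000 ≈ 0.884700

1 1/2 602/625
2 1 2351/2500
3 3/2 4511/5000
4 2 8847/10000
DF(1.5y) = 4511/5000 ≈ 0.902200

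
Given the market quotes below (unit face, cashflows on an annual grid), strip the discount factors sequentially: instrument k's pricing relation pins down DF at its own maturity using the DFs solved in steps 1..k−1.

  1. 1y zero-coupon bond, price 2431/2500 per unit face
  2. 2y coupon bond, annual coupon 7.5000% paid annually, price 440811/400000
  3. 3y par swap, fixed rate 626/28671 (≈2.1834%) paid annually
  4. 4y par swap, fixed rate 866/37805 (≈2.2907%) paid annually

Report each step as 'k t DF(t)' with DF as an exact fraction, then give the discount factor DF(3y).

step 1 [1y] zero: DF = P = 2431/2500 ≈ 0.972400
step 2 [2y] bond c/1=3/40: DF=(440811/400000 − 3/40·(0.972400))/(1+3/40) = 9573/10000 ≈ 0.957300
step 3 [3y] swap r/1=626/28671: DF=(1 − 626/28671·(0.972400+0.957300))/(1+626/28671) = 4687/5000 ≈ 0.937400
step 4 [4y] swap r/1=866/37805: DF=(1 − 866/37805·(0.972400+0.957300+0.937400))/(1+866/37805) = 4567/5000 ≈ 0.913400

1 1 2431/2500
2 2 9573/10000
3 3 4687/5000
4 4 4567/5000
DF(3y) = 4687/5000 ≈ 0.937400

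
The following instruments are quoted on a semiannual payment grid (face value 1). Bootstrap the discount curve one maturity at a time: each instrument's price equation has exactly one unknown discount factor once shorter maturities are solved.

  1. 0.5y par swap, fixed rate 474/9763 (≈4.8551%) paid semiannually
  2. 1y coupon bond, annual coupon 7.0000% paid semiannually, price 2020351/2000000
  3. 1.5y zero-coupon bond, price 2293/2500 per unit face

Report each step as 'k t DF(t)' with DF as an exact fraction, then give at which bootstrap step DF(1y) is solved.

step 1 [0.5y] swap r/2=237/9763: DF=(1 − 237/9763·(0))/(1+237/9763) = 9763/10000 ≈ 0.976300
step 2 [1y] bond c/2=7/200: DF=(2020351/2000000 − 7/200·(0.976300))/(1+7/200) = 943/1000 ≈ 0.943000
step 3 [1.5y] zero: DF = P = 2293/2500 ≈ 0.917200

1 1/2 9763/10000
2 1 943/1000
3 3/2 2293/2500
DF(1y) is solved at step 2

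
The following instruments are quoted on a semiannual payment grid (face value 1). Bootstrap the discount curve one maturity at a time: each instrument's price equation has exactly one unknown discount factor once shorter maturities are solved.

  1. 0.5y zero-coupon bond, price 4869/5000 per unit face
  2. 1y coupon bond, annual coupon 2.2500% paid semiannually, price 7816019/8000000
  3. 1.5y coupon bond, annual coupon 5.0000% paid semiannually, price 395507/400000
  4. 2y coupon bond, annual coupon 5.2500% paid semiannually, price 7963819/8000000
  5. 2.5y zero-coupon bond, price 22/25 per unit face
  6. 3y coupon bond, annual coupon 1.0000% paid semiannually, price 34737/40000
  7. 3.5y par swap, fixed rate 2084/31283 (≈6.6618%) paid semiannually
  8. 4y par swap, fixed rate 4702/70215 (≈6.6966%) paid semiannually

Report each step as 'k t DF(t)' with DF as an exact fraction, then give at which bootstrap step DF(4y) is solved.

1 1/2 4869/5000
2 1 9553/10000
3 3/2 1147/1250
4 2 2243/2500
5 5/2 22/25
6 3 8411/10000
7 7/2 1979/2500
8 4 7649/10000
DF(4y) is solved at step 8

step 1 [0.5y] zero: DF = P = 4869/5000 ≈ 0.973800
step 2 [1y] bond c/2=9/800: DF=(7816019/8000000 − 9/800·(0.973800))/(1+9/800) = 9553/10000 ≈ 0.955300
step 3 [1.5y] bond c/2=1/40: DF=(395507/400000 − 1/40·(0.973800+0.955300))/(1+1/40) = 1147/1250 ≈ 0.917600
step 4 [2y] bond c/2=21/800: DF=(7963819/8000000 − 21/800·(0.973800+0.955300+0.917600))/(1+21/800) = 2243/2500 ≈ 0.897200
step 5 [2.5y] zero: DF = P = 22/25 ≈ 0.880000
step 6 [3y] bond c/2=1/200: DF=(34737/40000 − 1/200·(0.973800+0.955300+0.917600+0.897200+0.880000))/(1+1/200) = 8411/10000 ≈ 0.841100
step 7 [3.5y] swap r/2=1042/31283: DF=(1 − 1042/31283·(0.973800+0.955300+0.917600+0.897200+0.880000+0.841100))/(1+1042/31283) = 1979/2500 ≈ 0.791600
step 8 [4y] swap r/2=2351/70215: DF=(1 − 2351/70215·(0.973800+0.955300+0.917600+0.897200+0.880000+0.841100+0.791600))/(1+2351/70215) = 7649/10000 ≈ 0.764900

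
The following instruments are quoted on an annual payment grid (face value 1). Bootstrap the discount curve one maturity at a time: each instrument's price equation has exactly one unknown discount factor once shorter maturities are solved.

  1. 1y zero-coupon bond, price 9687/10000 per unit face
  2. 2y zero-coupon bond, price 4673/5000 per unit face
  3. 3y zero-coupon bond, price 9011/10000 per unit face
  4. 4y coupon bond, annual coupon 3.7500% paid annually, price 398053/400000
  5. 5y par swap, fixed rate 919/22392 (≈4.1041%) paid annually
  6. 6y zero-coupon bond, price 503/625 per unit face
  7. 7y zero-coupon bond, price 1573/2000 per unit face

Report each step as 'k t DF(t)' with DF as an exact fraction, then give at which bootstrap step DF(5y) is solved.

step 1 [1y] zero: DF = P = 9687/10000 ≈ 0.968700
step 2 [2y] zero: DF = P = 4673/5000 ≈ 0.934600
step 3 [3y] zero: DF = P = 9011/10000 ≈ 0.901100
step 4 [4y] bond c/1=3/80: DF=(398053/400000 − 3/80·(0.968700+0.934600+0.901100))/(1+3/80) = 4289/5000 ≈ 0.857800
step 5 [5y] swap r/1=919/22392: DF=(1 − 919/22392·(0.968700+0.934600+0.901100+0.857800))/(1+919/22392) = 4081/5000 ≈ 0.816200
step 6 [6y] zero: DF = P = 503/625 ≈ 0.804800
step 7 [7y] zero: DF = P = 1573/2000 ≈ 0.786500

1 1 9687/10000
2 2 4673/5000
3 3 9011/10000
4 4 4289/5000
5 5 4081/5000
6 6 503/625
7 7 1573/2000
DF(5y) is solved at step 5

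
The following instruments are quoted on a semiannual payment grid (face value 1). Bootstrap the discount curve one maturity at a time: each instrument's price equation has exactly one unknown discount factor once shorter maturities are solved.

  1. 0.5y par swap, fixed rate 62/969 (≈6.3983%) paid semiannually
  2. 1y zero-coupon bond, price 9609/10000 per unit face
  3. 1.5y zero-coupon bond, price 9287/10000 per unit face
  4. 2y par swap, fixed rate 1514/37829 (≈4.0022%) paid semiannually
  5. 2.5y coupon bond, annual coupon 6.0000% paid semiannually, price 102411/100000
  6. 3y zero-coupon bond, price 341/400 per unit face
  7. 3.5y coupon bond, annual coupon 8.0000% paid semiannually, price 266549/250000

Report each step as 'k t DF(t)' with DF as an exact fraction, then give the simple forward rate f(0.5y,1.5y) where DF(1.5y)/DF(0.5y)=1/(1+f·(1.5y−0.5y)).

1 1/2 969/1000
2 1 9609/10000
3 3/2 9287/10000
4 2 9243/10000
5 5/2 8841/10000
6 3 341/400
7 7/2 8129/10000
f(0.5y,1.5y) = ((969/1000)/(9287/10000) − 1)/(1) = 403/9287 ≈ 4.3394%

step 1 [0.5y] swap r/2=31/969: DF=(1 − 31/969·(0))/(1+31/969) = 969/1000 ≈ 0.969000
step 2 [1y] zero: DF = P = 9609/10000 ≈ 0.960900
step 3 [1.5y] zero: DF = P = 9287/10000 ≈ 0.928700
step 4 [2y] swap r/2=757/37829: DF=(1 − 757/37829·(0.969000+0.960900+0.928700))/(1+757/37829) = 9243/10000 ≈ 0.924300
step 5 [2.5y] bond c/2=3/100: DF=(102411/100000 − 3/100·(0.969000+0.960900+0.928700+0.924300))/(1+3/100) = 8841/10000 ≈ 0.884100
step 6 [3y] zero: DF = P = 341/400 ≈ 0.852500
step 7 [3.5y] bond c/2=1/25: DF=(266549/250000 − 1/25·(0.969000+0.960900+0.928700+0.924300+0.884100+0.852500))/(1+1/25) = 8129/10000 ≈ 0.812900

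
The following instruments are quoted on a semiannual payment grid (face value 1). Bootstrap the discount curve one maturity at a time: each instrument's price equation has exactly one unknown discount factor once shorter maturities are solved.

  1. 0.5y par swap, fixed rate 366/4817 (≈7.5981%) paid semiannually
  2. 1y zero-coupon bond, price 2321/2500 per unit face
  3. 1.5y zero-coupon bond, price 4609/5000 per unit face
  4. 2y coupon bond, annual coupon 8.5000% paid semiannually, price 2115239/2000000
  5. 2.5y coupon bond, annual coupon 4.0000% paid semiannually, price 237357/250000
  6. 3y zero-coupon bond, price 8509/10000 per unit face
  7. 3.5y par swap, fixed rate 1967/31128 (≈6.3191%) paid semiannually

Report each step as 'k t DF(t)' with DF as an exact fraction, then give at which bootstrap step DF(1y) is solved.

1 1/2 4817/5000
2 1 2321/2500
3 3/2 4609/5000
4 2 4499/5000
5 5/2 429/500
6 3 8509/10000
7 7/2 8033/10000
DF(1y) is solved at step 2

step 1 [0.5y] swap r/2=183/4817: DF=(1 − 183/4817·(0))/(1+183/4817) = 4817/5000 ≈ 0.963400
step 2 [1y] zero: DF = P = 2321/2500 ≈ 0.928400
step 3 [1.5y] zero: DF = P = 4609/5000 ≈ 0.921800
step 4 [2y] bond c/2=17/400: DF=(2115239/2000000 − 17/400·(0.963400+0.928400+0.921800))/(1+17/400) = 4499/5000 ≈ 0.899800
step 5 [2.5y] bond c/2=1/50: DF=(237357/250000 − 1/50·(0.963400+0.928400+0.921800+0.899800))/(1+1/50) = 429/500 ≈ 0.858000
step 6 [3y] zero: DF = P = 8509/10000 ≈ 0.850900
step 7 [3.5y] swap r/2=1967/62256: DF=(1 − 1967/62256·(0.963400+0.928400+0.921800+0.899800+0.858000+0.850900))/(1+1967/62256) = 8033/10000 ≈ 0.803300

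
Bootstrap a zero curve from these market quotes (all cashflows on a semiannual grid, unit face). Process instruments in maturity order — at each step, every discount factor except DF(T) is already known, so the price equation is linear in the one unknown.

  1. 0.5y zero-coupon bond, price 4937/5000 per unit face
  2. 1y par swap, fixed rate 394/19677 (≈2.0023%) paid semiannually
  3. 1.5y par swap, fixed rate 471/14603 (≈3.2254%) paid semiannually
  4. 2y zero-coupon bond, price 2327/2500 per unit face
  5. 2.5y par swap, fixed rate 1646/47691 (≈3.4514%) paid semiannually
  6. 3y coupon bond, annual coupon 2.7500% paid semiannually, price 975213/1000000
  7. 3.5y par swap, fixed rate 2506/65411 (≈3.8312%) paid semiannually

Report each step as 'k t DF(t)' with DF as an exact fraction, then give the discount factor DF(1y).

1 1/2 4937/5000
2 1 9803/10000
3 3/2 9529/10000
4 2 2327/2500
5 5/2 9177/10000
6 3 8973/10000
7 7/2 8747/10000
DF(1y) = 9803/10000 ≈ 0.980300

step 1 [0.5y] zero: DF = P = 4937/5000 ≈ 0.987400
step 2 [1y] swap r/2=197/19677: DF=(1 − 197/19677·(0.987400))/(1+197/19677) = 9803/10000 ≈ 0.980300
step 3 [1.5y] swap r/2=471/29206: DF=(1 − 471/29206·(0.987400+0.980300))/(1+471/29206) = 9529/10000 ≈ 0.952900
step 4 [2y] zero: DF = P = 2327/2500 ≈ 0.930800
step 5 [2.5y] swap r/2=823/47691: DF=(1 − 823/47691·(0.987400+0.980300+0.952900+0.930800))/(1+823/47691) = 9177/10000 ≈ 0.917700
step 6 [3y] bond c/2=11/800: DF=(975213/1000000 − 11/800·(0.987400+0.980300+0.952900+0.930800+0.917700))/(1+11/800) = 8973/10000 ≈ 0.897300
step 7 [3.5y] swap r/2=1253/65411: DF=(1 − 1253/65411·(0.987400+0.980300+0.952900+0.930800+0.917700+0.897300))/(1+1253/65411) = 8747/10000 ≈ 0.874700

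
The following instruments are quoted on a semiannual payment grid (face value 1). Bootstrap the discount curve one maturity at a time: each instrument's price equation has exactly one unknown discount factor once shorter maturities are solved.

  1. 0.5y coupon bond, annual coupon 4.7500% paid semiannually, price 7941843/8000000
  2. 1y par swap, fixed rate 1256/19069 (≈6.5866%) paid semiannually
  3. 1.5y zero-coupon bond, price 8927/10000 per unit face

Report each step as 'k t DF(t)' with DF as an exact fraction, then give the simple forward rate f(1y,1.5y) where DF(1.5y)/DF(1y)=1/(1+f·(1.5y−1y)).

1 1/2 9697/10000
2 1 2343/2500
3 3/2 8927/10000
f(1y,1.5y) = ((2343/2500)/(8927/10000) − 1)/(1/2) = 890/8927 ≈ 9.9698%

step 1 [0.5y] bond c/2=19/800: DF=(7941843/8000000 − 19/800·(0))/(1+19/800) = 9697/10000 ≈ 0.969700
step 2 [1y] swap r/2=628/19069: DF=(1 − 628/19069·(0.969700))/(1+628/19069) = 2343/2500 ≈ 0.937200
step 3 [1.5y] zero: DF = P = 8927/10000 ≈ 0.892700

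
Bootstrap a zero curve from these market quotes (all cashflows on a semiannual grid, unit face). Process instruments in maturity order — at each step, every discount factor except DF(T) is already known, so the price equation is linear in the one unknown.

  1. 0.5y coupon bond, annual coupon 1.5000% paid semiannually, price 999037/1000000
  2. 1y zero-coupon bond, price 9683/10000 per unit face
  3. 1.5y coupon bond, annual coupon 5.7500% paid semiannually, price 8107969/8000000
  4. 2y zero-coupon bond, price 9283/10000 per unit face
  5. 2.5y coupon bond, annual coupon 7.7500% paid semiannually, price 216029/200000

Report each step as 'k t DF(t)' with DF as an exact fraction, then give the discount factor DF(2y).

1 1/2 2479/2500
2 1 9683/10000
3 3/2 1163/1250
4 2 9283/10000
5 5/2 4487/5000
DF(2y) = 9283/10000 ≈ 0.928300

step 1 [0.5y] bond c/2=3/400: DF=(999037/1000000 − 3/400·(0))/(1+3/400) = 2479/2500 ≈ 0.991600
step 2 [1y] zero: DF = P = 9683/10000 ≈ 0.968300
step 3 [1.5y] bond c/2=23/800: DF=(8107969/8000000 − 23/800·(0.991600+0.968300))/(1+23/800) = 1163/1250 ≈ 0.930400
step 4 [2y] zero: DF = P = 9283/10000 ≈ 0.928300
step 5 [2.5y] bond c/2=31/800: DF=(216029/200000 − 31/800·(0.991600+0.968300+0.930400+0.928300))/(1+31/800) = 4487/5000 ≈ 0.897400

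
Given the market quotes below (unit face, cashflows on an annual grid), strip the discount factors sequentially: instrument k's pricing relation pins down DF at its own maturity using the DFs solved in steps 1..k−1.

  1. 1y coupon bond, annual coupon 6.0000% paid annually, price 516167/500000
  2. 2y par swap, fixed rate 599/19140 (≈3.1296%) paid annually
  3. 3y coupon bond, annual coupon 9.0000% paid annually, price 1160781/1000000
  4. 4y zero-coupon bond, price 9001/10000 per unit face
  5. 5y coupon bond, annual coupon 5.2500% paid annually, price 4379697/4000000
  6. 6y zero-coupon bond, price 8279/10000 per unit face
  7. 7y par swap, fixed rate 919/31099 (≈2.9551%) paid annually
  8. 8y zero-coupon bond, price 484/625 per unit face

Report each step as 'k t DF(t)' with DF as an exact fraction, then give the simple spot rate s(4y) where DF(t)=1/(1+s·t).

step 1 [1y] bond c/1=3/50: DF=(516167/500000 − 3/50·(0))/(1+3/50) = 9739/10000 ≈ 0.973900
step 2 [2y] swap r/1=599/19140: DF=(1 − 599/19140·(0.973900))/(1+599/19140) = 9401/10000 ≈ 0.940100
step 3 [3y] bond c/1=9/100: DF=(1160781/1000000 − 9/100·(0.973900+0.940100))/(1+9/100) = 9069/10000 ≈ 0.906900
step 4 [4y] zero: DF = P = 9001/10000 ≈ 0.900100
step 5 [5y] bond c/1=21/400: DF=(4379697/4000000 − 21/400·(0.973900+0.940100+0.906900+0.900100))/(1+21/400) = 8547/10000 ≈ 0.854700
step 6 [6y] zero: DF = P = 8279/10000 ≈ 0.827900
step 7 [7y] swap r/1=919/31099: DF=(1 − 919/31099·(0.973900+0.940100+0.906900+0.900100+0.854700+0.827900))/(1+919/31099) = 4081/5000 ≈ 0.816200
step 8 [8y] zero: DF = P = 484/625 ≈ 0.774400

1 1 9739/10000
2 2 9401/10000
3 3 9069/10000
4 4 9001/10000
5 5 8547/10000
6 6 8279/10000
7 7 4081/5000
8 8 484/625
s(4y) = (1/(9001/10000) − 1)/(4) = 999/36004 ≈ 2.7747%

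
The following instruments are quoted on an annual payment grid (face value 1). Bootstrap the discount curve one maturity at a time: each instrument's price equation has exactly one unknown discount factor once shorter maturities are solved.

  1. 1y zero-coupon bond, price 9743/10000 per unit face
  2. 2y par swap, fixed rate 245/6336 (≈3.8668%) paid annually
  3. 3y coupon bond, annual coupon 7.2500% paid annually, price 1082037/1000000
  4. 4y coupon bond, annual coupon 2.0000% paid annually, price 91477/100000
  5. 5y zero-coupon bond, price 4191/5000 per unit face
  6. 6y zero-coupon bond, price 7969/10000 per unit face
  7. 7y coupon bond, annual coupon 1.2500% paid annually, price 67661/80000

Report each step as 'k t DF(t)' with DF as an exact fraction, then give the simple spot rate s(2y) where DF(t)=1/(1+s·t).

step 1 [1y] zero: DF = P = 9743/10000 ≈ 0.974300
step 2 [2y] swap r/1=245/6336: DF=(1 − 245/6336·(0.974300))/(1+245/6336) = 1853/2000 ≈ 0.926500
step 3 [3y] bond c/1=29/400: DF=(1082037/1000000 − 29/400·(0.974300+0.926500))/(1+29/400) = 2201/2500 ≈ 0.880400
step 4 [4y] bond c/1=1/50: DF=(91477/100000 − 1/50·(0.974300+0.926500+0.880400))/(1+1/50) = 8423/10000 ≈ 0.842300
step 5 [5y] zero: DF = P = 4191/5000 ≈ 0.838200
step 6 [6y] zero: DF = P = 7969/10000 ≈ 0.796900
step 7 [7y] bond c/1=1/80: DF=(67661/80000 − 1/80·(0.974300+0.926500+0.880400+0.842300+0.838200+0.796900))/(1+1/80) = 963/1250 ≈ 0.770400

1 1 9743/10000
2 2 1853/2000
3 3 2201/2500
4 4 8423/10000
5 5 4191/5000
6 6 7969/10000
7 7 963/1250
s(2y) = (1/(1853/2000) − 1)/(2) = 147/3706 ≈ 3.9665%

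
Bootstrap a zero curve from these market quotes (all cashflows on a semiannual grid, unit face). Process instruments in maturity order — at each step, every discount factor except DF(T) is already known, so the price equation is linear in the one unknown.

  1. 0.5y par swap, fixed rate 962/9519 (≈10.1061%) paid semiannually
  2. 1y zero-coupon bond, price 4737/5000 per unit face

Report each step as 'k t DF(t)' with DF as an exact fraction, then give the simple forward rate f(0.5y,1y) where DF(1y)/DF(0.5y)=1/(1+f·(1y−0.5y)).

step 1 [0.5y] swap r/2=481/9519: DF=(1 − 481/9519·(0))/(1+481/9519) = 9519/10000 ≈ 0.951900
step 2 [1y] zero: DF = P = 4737/5000 ≈ 0.947400

1 1/2 9519/10000
2 1 4737/5000
f(0.5y,1y) = ((9519/10000)/(4737/5000) − 1)/(1/2) = 15/1579 ≈ 0.9500%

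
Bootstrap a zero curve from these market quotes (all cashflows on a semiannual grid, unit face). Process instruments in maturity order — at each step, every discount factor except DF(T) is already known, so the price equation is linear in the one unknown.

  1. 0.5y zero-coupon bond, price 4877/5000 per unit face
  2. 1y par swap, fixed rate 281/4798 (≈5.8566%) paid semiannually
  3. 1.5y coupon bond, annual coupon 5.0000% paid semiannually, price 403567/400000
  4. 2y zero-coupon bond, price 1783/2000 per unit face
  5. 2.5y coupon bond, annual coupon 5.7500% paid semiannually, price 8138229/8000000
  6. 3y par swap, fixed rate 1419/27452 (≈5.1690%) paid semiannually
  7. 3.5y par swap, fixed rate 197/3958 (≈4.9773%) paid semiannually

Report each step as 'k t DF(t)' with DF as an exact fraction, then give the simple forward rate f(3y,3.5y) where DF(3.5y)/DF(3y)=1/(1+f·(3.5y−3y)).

1 1/2 4877/5000
2 1 4719/5000
3 3/2 15/16
4 2 1783/2000
5 5/2 8841/10000
6 3 8581/10000
7 7/2 1053/1250
f(3y,3.5y) = ((8581/10000)/(1053/1250) − 1)/(1/2) = 157/4212 ≈ 3.7274%

step 1 [0.5y] zero: DF = P = 4877/5000 ≈ 0.975400
step 2 [1y] swap r/2=281/9596: DF=(1 − 281/9596·(0.975400))/(1+281/9596) = 4719/5000 ≈ 0.943800
step 3 [1.5y] bond c/2=1/40: DF=(403567/400000 − 1/40·(0.975400+0.943800))/(1+1/40) = 15/16 ≈ 0.937500
step 4 [2y] zero: DF = P = 1783/2000 ≈ 0.891500
step 5 [2.5y] bond c/2=23/800: DF=(8138229/8000000 − 23/800·(0.975400+0.943800+0.937500+0.891500))/(1+23/800) = 8841/10000 ≈ 0.884100
step 6 [3y] swap r/2=1419/54904: DF=(1 − 1419/54904·(0.975400+0.943800+0.937500+0.891500+0.884100))/(1+1419/54904) = 8581/10000 ≈ 0.858100
step 7 [3.5y] swap r/2=197/7916: DF=(1 − 197/7916·(0.975400+0.943800+0.937500+0.891500+0.884100+0.858100))/(1+197/7916) = 1053/1250 ≈ 0.842400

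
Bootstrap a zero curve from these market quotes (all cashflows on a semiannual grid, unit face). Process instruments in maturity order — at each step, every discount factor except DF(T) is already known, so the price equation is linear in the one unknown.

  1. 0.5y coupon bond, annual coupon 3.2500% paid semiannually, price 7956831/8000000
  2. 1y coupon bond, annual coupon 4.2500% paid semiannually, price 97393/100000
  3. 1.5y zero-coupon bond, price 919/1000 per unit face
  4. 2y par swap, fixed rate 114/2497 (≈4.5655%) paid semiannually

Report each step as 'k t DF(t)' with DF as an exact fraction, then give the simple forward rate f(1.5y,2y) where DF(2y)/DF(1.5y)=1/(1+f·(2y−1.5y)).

step 1 [0.5y] bond c/2=13/800: DF=(7956831/8000000 − 13/800·(0))/(1+13/800) = 9787/10000 ≈ 0.978700
step 2 [1y] bond c/2=17/800: DF=(97393/100000 − 17/800·(0.978700))/(1+17/800) = 9333/10000 ≈ 0.933300
step 3 [1.5y] zero: DF = P = 919/1000 ≈ 0.919000
step 4 [2y] swap r/2=57/2497: DF=(1 − 57/2497·(0.978700+0.933300+0.919000))/(1+57/2497) = 1829/2000 ≈ 0.914500

1 1/2 9787/10000
2 1 9333/10000
3 3/2 919/1000
4 2 1829/2000
f(1.5y,2y) = ((919/1000)/(1829/2000) − 1)/(1/2) = 18/1829 ≈ 0.9841%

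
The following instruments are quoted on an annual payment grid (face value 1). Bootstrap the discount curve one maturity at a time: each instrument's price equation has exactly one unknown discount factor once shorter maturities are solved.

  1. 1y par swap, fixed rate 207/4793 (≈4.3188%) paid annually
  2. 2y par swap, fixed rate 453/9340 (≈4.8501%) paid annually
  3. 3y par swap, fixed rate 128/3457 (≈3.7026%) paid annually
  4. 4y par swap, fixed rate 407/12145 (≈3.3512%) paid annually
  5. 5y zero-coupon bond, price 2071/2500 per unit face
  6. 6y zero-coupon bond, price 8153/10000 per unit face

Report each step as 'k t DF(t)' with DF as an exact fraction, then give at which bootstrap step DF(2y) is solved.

step 1 [1y] swap r/1=207/4793: DF=(1 − 207/4793·(0))/(1+207/4793) = 4793/5000 ≈ 0.958600
step 2 [2y] swap r/1=453/9340: DF=(1 − 453/9340·(0.958600))/(1+453/9340) = 4547/5000 ≈ 0.909400
step 3 [3y] swap r/1=128/3457: DF=(1 − 128/3457·(0.958600+0.909400))/(1+128/3457) = 561/625 ≈ 0.897600
step 4 [4y] swap r/1=407/12145: DF=(1 − 407/12145·(0.958600+0.909400+0.897600))/(1+407/12145) = 8779/10000 ≈ 0.877900
step 5 [5y] zero: DF = P = 2071/2500 ≈ 0.828400
step 6 [6y] zero: DF = P = 8153/10000 ≈ 0.815300

1 1 4793/5000
2 2 4547/5000
3 3 561/625
4 4 8779/10000
5 5 2071/2500
6 6 8153/10000
DF(2y) is solved at step 2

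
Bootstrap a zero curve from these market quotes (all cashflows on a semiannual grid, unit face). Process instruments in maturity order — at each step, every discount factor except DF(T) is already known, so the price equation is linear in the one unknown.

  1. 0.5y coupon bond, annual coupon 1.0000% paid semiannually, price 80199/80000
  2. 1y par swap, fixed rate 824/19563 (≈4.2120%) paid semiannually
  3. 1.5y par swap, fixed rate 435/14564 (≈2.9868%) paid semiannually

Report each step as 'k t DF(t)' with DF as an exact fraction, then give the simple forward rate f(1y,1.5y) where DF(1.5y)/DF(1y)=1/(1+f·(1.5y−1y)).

step 1 [0.5y] bond c/2=1/200: DF=(80199/80000 − 1/200·(0))/(1+1/200) = 399/400 ≈ 0.997500
step 2 [1y] swap r/2=412/19563: DF=(1 − 412/19563·(0.997500))/(1+412/19563) = 2397/2500 ≈ 0.958800
step 3 [1.5y] swap r/2=435/29128: DF=(1 − 435/29128·(0.997500+0.958800))/(1+435/29128) = 1913/2000 ≈ 0.956500

1 1/2 399/400
2 1 2397/2500
3 3/2 1913/2000
f(1y,1.5y) = ((2397/2500)/(1913/2000) − 1)/(1/2) = 46/9565 ≈ 0.4809%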